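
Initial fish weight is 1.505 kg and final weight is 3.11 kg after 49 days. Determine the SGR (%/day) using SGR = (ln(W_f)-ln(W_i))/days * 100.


ln(W_f) = ln(3.11) = 1.1346227
ln(W_i) = ln(1.505) = 0.4087929
ln(W_f) - ln(W_i) = 1.1346227 - 0.4087929 = 0.7258298
SGR = 0.7258298 / 49 * 100 = 1.48129 %/day

1.48129 %/day


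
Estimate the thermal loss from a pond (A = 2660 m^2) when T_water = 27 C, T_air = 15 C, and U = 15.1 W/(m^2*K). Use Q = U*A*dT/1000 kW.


Temperature difference dT = 27 - 15 = 12 K
Heat loss (W) = U * A * dT = 15.1 * 2660 * 12 = 481992 W
Convert to kW: 481992 / 1000 = 481.992 kW

481.992 kW


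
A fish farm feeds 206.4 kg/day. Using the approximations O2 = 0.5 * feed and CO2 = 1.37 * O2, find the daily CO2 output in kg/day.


O2 = 206.4 * 0.5 = 103.2
CO2 = 103.2 * 1.37 = 141.384

141.384 kg/day


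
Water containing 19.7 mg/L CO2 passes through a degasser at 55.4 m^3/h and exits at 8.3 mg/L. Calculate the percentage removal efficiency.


CO2_out / CO2_in = 8.3 / 19.7 = 0.4213198
Fraction remaining = 0.4213198
efficiency = (1 - 0.4213198) * 100 = 57.868 %

57.868 %


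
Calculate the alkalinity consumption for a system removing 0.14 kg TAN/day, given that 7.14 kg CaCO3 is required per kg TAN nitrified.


Alkalinity factor: 7.14 kg CaCO3 consumed per kg TAN nitrified
alk = 0.14 kg TAN * 7.14 = 0.9996 kg CaCO3/day

0.9996 kg CaCO3/day


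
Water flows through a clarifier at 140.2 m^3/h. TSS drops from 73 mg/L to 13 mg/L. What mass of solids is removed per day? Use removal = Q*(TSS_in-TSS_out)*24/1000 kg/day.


Concentration drop: TSS_in - TSS_out = 73 - 13 = 60 mg/L
Hourly solids removed = Q * dTSS = 140.2 m^3/h * 60 mg/L = 8412 g/h  (m^3/h * mg/L = g/h)
Daily solids removed = 8412 * 24 = 201888 g/day
Convert g to kg: 201888 / 1000 = 201.888 kg/day

201.888 kg/day


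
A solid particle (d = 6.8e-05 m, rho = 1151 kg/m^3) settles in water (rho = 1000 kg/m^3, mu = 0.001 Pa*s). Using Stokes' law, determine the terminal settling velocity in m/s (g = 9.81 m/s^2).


Density difference: rho_p - rho_f = 1151 - 1000 = 151 kg/m^3
d^2 = (6.8e-05)^2 = 4.624e-09 m^2
Numerator = (rho_p - rho_f) * g * d^2 = 151 * 9.81 * 4.624e-09 = 6.8495774e-06
Denominator = 18 * mu = 18 * 0.001 = 0.018
v_s = 6.8495774e-06 / 0.018 = 3.80532e-04 m/s
Check: Re = rho_f * v_s * d / mu = 1000 * 3.80532e-04 * 6.8e-05 / 0.001 = 0.0259 < 1, so Stokes' law applies.

3.80532e-04 m/s


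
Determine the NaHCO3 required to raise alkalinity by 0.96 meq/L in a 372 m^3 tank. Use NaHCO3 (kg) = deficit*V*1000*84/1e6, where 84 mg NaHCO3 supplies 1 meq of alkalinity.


Tank volume in L = 372 m^3 * 1000 = 372000 L
Total meq required = 0.96 meq/L * 372000 L = 357120 meq
NaHCO3 mass = 357120 meq * 84 mg/meq / 1e6 = 29.9981 kg

29.9981 kg


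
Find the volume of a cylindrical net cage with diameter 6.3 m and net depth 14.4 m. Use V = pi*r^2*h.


r = d/2 = 6.3/2 = 3.15 m
Base area = pi*r^2 = pi*3.15^2 = 31.172453 m^2
Volume = 31.172453 * 14.4 = 448.883 m^3

448.883 m^3


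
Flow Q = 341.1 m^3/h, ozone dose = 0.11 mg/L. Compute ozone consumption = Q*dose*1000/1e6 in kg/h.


O3 demand (mg/h) = Q * dose * 1000 = 341.1 * 0.11 * 1000 = 37521 mg/h
Convert mg to kg: 37521 / 1e6 = 0.037521 kg/h

0.037521 kg/h


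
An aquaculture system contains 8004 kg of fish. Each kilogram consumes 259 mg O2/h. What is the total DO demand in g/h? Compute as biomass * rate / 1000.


Total O2 consumption (mg/h) = 8004 kg * 259 mg/(kg*h) = 2073036 mg/h
Convert to g/h: 2073036 / 1000 = 2073.036 g/h

2073.036 g/h


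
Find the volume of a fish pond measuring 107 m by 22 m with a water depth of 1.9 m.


Base area = L * W = 107 * 22 = 2354 m^2
Volume = area * depth = 2354 * 1.9 = 4472.6 m^3

4472.6 m^3


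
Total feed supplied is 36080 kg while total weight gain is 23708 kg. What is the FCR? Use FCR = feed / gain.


FCR = feed consumed / weight gained
FCR = 36080 kg / 23708 kg = 1.52185

1.52185


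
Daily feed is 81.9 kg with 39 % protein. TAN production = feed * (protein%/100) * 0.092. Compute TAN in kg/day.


Protein in feed = 81.9 * 39/100 = 31.941 kg/day
TAN = protein * 0.092 = 31.941 * 0.092 = 2.938572 kg/day

2.938572 kg/day


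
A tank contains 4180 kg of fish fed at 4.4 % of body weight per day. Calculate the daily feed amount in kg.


Feeding rate fraction = 4.4% / 100 = 0.044
Daily feed = 4180 kg * 0.044 = 183.92 kg/day

183.92 kg/day


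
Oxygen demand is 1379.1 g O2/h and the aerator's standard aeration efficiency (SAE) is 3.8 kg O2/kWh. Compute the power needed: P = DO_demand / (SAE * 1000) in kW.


SAE in g O2/kWh = 3.8 * 1000 = 3800 g/kWh
P = DO_demand / SAE_g = 1379.1 / 3800 = 0.362921 kW

0.362921 kW


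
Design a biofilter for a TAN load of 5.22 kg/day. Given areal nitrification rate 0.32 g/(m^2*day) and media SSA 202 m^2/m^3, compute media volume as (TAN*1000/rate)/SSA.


A = 5.22*1000 / 0.32 = 16312.5 m^2
V = 16312.5 / 202 = 80.755

80.755 m^3


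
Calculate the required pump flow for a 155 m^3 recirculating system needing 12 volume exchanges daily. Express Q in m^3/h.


Daily recirculation volume = 155 m^3 * 12 = 1860 m^3/day
Flow rate Q = daily volume / 24 h = 1860 / 24 = 77.5 m^3/h

77.5 m^3/h


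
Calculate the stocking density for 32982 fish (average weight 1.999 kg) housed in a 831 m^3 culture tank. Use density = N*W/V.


Total biomass = 32982 fish * 1.999 kg = 65931.018 kg
Density = total biomass / volume = 65931.018 / 831 = 79.3394 kg/m^3

79.3394 kg/m^3


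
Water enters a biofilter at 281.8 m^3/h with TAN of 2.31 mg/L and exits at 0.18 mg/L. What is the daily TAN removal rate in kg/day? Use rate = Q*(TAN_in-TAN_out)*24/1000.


Concentration drop: TAN_in - TAN_out = 2.31 - 0.18 = 2.13 mg/L
Hourly TAN removed = Q * dTAN = 281.8 m^3/h * 2.13 mg/L = 600.234 g/h  (m^3/h * mg/L = g/h)
Daily TAN removed = 600.234 * 24 = 14405.616 g/day
Convert to kg/day: 14405.616 / 1000 = 14.405616 kg/day

14.405616 kg/day


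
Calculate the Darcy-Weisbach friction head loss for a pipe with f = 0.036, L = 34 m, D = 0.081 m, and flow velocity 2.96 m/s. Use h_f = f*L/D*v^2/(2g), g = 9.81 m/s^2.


v^2 = 2.96^2 = 8.7616 m^2/s^2
L/D = 34/0.081 = 419.75309
h_f = f*(L/D)*v^2/(2g) = 0.036 * 419.75309 * 8.7616 / 19.62 = 6.74809 m

6.74809 m


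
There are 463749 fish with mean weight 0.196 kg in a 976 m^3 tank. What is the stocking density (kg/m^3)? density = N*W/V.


Total biomass = 463749 fish * 0.196 kg = 90894.804 kg
Density = total biomass / volume = 90894.804 / 976 = 93.1299 kg/m^3

93.1299 kg/m^3


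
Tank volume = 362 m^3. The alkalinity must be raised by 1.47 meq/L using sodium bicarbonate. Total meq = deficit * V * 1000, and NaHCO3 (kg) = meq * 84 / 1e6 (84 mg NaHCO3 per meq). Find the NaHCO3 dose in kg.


Tank volume in L = 362 m^3 * 1000 = 362000 L
Total meq required = 1.47 meq/L * 362000 L = 532140 meq
NaHCO3 mass = 532140 meq * 84 mg/meq / 1e6 = 44.6998 kg

44.6998 kg


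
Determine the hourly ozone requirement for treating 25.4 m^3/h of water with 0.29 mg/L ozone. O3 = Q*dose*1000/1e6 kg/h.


O3 demand (mg/h) = Q * dose * 1000 = 25.4 * 0.29 * 1000 = 7366 mg/h
Convert mg to kg: 7366 / 1e6 = 0.007366 kg/h

0.007366 kg/h


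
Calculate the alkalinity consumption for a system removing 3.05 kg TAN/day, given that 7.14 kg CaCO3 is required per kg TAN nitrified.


Alkalinity factor: 7.14 kg CaCO3 consumed per kg TAN nitrified
alk = 3.05 kg TAN * 7.14 = 21.777 kg CaCO3/day

21.777 kg CaCO3/day


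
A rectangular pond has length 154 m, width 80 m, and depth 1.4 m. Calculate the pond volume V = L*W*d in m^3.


Base area = L * W = 154 * 80 = 12320 m^2
Volume = area * depth = 12320 * 1.4 = 17248 m^3

17248 m^3


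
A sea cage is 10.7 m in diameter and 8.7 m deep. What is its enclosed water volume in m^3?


r = d/2 = 10.7/2 = 5.35 m
Base area = pi*r^2 = pi*5.35^2 = 89.920236 m^2
Volume = 89.920236 * 8.7 = 782.306 m^3

782.306 m^3


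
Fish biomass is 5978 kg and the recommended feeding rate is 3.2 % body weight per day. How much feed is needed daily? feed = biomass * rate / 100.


Feeding rate fraction = 3.2% / 100 = 0.032
Daily feed = 5978 kg * 0.032 = 191.296 kg/day

191.296 kg/day


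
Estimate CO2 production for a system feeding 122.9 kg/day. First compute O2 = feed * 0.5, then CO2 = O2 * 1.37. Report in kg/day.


O2 = 122.9 * 0.5 = 61.45
CO2 = 61.45 * 1.37 = 84.1865

84.1865 kg/day


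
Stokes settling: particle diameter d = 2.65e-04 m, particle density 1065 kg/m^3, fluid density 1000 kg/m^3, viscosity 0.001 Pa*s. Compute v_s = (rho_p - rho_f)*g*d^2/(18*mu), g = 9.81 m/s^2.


Density difference: rho_p - rho_f = 1065 - 1000 = 65 kg/m^3
d^2 = (2.65e-04)^2 = 7.0225e-08 m^2
Numerator = (rho_p - rho_f) * g * d^2 = 65 * 9.81 * 7.0225e-08 = 4.4778971e-05
Denominator = 18 * mu = 18 * 0.001 = 0.018
v_s = 4.4778971e-05 / 0.018 = 0.00248772 m/s
Check: Re = rho_f * v_s * d / mu = 1000 * 0.00248772 * 2.65e-04 / 0.001 = 0.659 < 1, so Stokes' law applies.

0.00248772 m/s


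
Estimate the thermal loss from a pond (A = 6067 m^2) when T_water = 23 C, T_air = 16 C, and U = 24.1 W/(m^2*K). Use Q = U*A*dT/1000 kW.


Temperature difference dT = 23 - 16 = 7 K
Heat loss (W) = U * A * dT = 24.1 * 6067 * 7 = 1023502.9 W
Convert to kW: 1023502.9 / 1000 = 1023.5029 kW

1023.5029 kW


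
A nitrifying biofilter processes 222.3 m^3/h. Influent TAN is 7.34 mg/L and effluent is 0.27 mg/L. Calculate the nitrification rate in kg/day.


Concentration drop: TAN_in - TAN_out = 7.34 - 0.27 = 7.07 mg/L
Hourly TAN removed = Q * dTAN = 222.3 m^3/h * 7.07 mg/L = 1571.661 g/h  (m^3/h * mg/L = g/h)
Daily TAN removed = 1571.661 * 24 = 37719.864 g/day
Convert to kg/day: 37719.864 / 1000 = 37.719864 kg/day

37.719864 kg/day


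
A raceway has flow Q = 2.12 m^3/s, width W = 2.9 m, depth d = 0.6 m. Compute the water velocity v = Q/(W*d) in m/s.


Cross-sectional area = W * d = 2.9 * 0.6 = 1.74 m^2
Velocity = Q / A = 2.12 / 1.74 = 1.21839 m/s

1.21839 m/s


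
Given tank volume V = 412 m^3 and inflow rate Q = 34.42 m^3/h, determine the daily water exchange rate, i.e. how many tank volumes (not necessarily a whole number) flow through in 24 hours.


Daily flow volume = 34.42 m^3/h * 24 h = 826.08 m^3/day
Exchanges = daily flow / tank volume = 826.08 / 412 = 2.00505 exchanges/day

2.00505 exchanges/day


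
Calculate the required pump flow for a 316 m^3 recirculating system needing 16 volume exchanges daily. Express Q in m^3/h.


Daily recirculation volume = 316 m^3 * 16 = 5056 m^3/day
Flow rate Q = daily volume / 24 h = 5056 / 24 = 210.667 m^3/h

210.667 m^3/h


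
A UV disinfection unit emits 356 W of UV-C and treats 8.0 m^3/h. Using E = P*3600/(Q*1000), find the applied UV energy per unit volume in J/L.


Energy delivered per hour = 356 W * 3600 s = 1281600 J/h
Volume treated per hour = 8.0 m^3/h * 1000 = 8000 L/h
dose = 1281600 / 8000 = 160.2 J/L

160.2 J/L


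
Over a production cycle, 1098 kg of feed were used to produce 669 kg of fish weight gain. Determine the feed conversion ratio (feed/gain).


FCR = feed consumed / weight gained
FCR = 1098 kg / 669 kg = 1.64126

1.64126


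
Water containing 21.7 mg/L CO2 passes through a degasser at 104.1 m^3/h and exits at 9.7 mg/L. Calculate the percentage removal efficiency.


CO2_out / CO2_in = 9.7 / 21.7 = 0.44700461
Fraction remaining = 0.44700461
efficiency = (1 - 0.44700461) * 100 = 55.2995 %

55.2995 %


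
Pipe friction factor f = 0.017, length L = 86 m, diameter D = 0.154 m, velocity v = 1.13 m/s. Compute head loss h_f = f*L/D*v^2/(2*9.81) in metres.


v^2 = 1.13^2 = 1.2769 m^2/s^2
L/D = 86/0.154 = 558.44156
h_f = f*(L/D)*v^2/(2g) = 0.017 * 558.44156 * 1.2769 / 19.62 = 0.617852 m

0.617852 m


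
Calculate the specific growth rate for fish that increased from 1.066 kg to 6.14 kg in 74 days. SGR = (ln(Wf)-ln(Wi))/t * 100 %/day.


ln(W_f) = ln(6.14) = 1.8148247
ln(W_i) = ln(1.066) = 0.063913326
ln(W_f) - ln(W_i) = 1.8148247 - 0.063913326 = 1.7509114
SGR = 1.7509114 / 74 * 100 = 2.3661 %/day

2.3661 %/day


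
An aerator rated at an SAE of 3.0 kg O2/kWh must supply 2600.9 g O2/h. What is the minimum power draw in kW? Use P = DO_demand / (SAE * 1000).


SAE in g O2/kWh = 3.0 * 1000 = 3000 g/kWh
P = DO_demand / SAE_g = 2600.9 / 3000 = 0.866967 kW

0.866967 kW


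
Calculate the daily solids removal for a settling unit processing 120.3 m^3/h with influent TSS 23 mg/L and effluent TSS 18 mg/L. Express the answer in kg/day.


Concentration drop: TSS_in - TSS_out = 23 - 18 = 5 mg/L
Hourly solids removed = Q * dTSS = 120.3 m^3/h * 5 mg/L = 601.5 g/h  (m^3/h * mg/L = g/h)
Daily solids removed = 601.5 * 24 = 14436 g/day
Convert g to kg: 14436 / 1000 = 14.436 kg/day

14.436 kg/day


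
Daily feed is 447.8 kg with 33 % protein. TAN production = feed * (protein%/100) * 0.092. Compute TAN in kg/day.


Protein in feed = 447.8 * 33/100 = 147.774 kg/day
TAN = protein * 0.092 = 147.774 * 0.092 = 13.595208 kg/day

13.595208 kg/day


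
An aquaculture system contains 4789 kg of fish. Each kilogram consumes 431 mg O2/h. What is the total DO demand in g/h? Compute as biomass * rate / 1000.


Total O2 consumption (mg/h) = 4789 kg * 431 mg/(kg*h) = 2064059 mg/h
Convert to g/h: 2064059 / 1000 = 2064.059 g/h

2064.059 g/h


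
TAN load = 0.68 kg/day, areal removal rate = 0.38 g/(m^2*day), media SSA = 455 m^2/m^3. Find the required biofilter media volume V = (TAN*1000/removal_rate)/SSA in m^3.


A = 0.68*1000 / 0.38 = 1789.4737 m^2
V = 1789.4737 / 455 = 3.93291

3.93291 m^3


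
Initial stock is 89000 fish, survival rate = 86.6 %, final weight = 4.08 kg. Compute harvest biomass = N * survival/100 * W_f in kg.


Survivors = 89000 * 86.6/100 = 77074 fish
Harvest biomass = survivors * W_f = 77074 * 4.08 = 314461.92 kg

314461.92 kg


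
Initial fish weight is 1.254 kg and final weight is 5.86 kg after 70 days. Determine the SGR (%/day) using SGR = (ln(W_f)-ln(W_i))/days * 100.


ln(W_f) = ln(5.86) = 1.7681496
ln(W_i) = ln(1.254) = 0.22633844
ln(W_f) - ln(W_i) = 1.7681496 - 0.22633844 = 1.5418112
SGR = 1.5418112 / 70 * 100 = 2.20259 %/day

2.20259 %/day


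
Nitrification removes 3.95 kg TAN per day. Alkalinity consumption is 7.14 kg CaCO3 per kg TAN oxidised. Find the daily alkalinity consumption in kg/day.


Alkalinity factor: 7.14 kg CaCO3 consumed per kg TAN nitrified
alk = 3.95 kg TAN * 7.14 = 28.203 kg CaCO3/day

28.203 kg CaCO3/day


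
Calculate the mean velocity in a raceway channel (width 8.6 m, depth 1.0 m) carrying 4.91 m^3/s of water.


Cross-sectional area = W * d = 8.6 * 1.0 = 8.6 m^2
Velocity = Q / A = 4.91 / 8.6 = 0.57093 m/s

0.57093 m/s


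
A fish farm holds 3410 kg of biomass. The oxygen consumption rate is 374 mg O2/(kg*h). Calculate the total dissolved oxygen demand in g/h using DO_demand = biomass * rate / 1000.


Total O2 consumption (mg/h) = 3410 kg * 374 mg/(kg*h) = 1275340 mg/h
Convert to g/h: 1275340 / 1000 = 1275.34 g/h

1275.34 g/h


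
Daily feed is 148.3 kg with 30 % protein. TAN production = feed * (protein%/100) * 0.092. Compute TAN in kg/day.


Protein in feed = 148.3 * 30/100 = 44.49 kg/day
TAN = protein * 0.092 = 44.49 * 0.092 = 4.09308 kg/day

4.09308 kg/day


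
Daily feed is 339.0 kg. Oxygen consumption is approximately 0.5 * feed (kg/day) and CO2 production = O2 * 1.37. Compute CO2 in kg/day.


O2 = 339.0 * 0.5 = 169.5
CO2 = 169.5 * 1.37 = 232.215

232.215 kg/day


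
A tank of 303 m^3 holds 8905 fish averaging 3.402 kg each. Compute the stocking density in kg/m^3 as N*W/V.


Total biomass = 8905 fish * 3.402 kg = 30294.81 kg
Density = total biomass / volume = 30294.81 / 303 = 99.9829 kg/m^3

99.9829 kg/m^3


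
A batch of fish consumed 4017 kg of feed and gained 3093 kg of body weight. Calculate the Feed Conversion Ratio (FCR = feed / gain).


FCR = feed consumed / weight gained
FCR = 4017 kg / 3093 kg = 1.29874

1.29874


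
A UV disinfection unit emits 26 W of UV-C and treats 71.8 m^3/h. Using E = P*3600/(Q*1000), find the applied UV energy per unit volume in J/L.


Energy delivered per hour = 26 W * 3600 s = 93600 J/h
Volume treated per hour = 71.8 m^3/h * 1000 = 71800 L/h
dose = 93600 / 71800 = 1.30362 J/L

1.30362 J/L


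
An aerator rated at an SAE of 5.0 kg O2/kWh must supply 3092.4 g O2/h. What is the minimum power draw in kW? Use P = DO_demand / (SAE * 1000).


SAE in g O2/kWh = 5.0 * 1000 = 5000 g/kWh
P = DO_demand / SAE_g = 3092.4 / 5000 = 0.61848 kW

0.61848 kW


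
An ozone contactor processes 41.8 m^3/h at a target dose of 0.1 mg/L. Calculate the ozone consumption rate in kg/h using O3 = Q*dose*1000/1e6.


O3 demand (mg/h) = Q * dose * 1000 = 41.8 * 0.1 * 1000 = 4180 mg/h
Convert mg to kg: 4180 / 1e6 = 0.00418 kg/h

0.00418 kg/h


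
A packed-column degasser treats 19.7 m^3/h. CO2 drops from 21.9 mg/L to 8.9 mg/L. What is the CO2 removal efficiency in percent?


CO2_out / CO2_in = 8.9 / 21.9 = 0.40639269
Fraction remaining = 0.40639269
efficiency = (1 - 0.40639269) * 100 = 59.3607 %

59.3607 %


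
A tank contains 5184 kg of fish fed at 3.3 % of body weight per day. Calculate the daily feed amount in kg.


Feeding rate fraction = 3.3% / 100 = 0.033
Daily feed = 5184 kg * 0.033 = 171.072 kg/day

171.072 kg/day


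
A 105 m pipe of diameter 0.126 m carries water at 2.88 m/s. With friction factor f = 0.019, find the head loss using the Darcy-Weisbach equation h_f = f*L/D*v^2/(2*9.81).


v^2 = 2.88^2 = 8.2944 m^2/s^2
L/D = 105/0.126 = 833.33333
h_f = f*(L/D)*v^2/(2g) = 0.019 * 833.33333 * 8.2944 / 19.62 = 6.69358 m

6.69358 m


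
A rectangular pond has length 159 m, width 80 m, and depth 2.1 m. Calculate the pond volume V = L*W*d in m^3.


Base area = L * W = 159 * 80 = 12720 m^2
Volume = area * depth = 12720 * 2.1 = 26712 m^3

26712 m^3


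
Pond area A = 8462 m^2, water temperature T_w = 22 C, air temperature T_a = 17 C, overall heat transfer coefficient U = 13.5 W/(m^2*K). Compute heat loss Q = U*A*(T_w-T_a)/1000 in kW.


Temperature difference dT = 22 - 17 = 5 K
Heat loss (W) = U * A * dT = 13.5 * 8462 * 5 = 571185 W
Convert to kW: 571185 / 1000 = 571.185 kW

571.185 kW


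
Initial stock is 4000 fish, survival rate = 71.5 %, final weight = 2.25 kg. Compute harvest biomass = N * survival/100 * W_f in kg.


Survivors = 4000 * 71.5/100 = 2860 fish
Harvest biomass = survivors * W_f = 2860 * 2.25 = 6435 kg

6435 kg


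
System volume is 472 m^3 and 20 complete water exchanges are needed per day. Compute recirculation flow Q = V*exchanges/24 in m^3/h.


Daily recirculation volume = 472 m^3 * 20 = 9440 m^3/day
Flow rate Q = daily volume / 24 h = 9440 / 24 = 393.333 m^3/h

393.333 m^3/h


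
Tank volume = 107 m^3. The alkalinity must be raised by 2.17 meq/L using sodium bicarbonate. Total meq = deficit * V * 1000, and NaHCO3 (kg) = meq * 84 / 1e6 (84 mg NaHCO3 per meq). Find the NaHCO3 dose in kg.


Tank volume in L = 107 m^3 * 1000 = 107000 L
Total meq required = 2.17 meq/L * 107000 L = 232190 meq
NaHCO3 mass = 232190 meq * 84 mg/meq / 1e6 = 19.504 kg

19.504 kg


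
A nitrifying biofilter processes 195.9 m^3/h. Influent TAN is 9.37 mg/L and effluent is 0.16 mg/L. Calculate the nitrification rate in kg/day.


Concentration drop: TAN_in - TAN_out = 9.37 - 0.16 = 9.21 mg/L
Hourly TAN removed = Q * dTAN = 195.9 m^3/h * 9.21 mg/L = 1804.239 g/h  (m^3/h * mg/L = g/h)
Daily TAN removed = 1804.239 * 24 = 43301.736 g/day
Convert to kg/day: 43301.736 / 1000 = 43.301736 kg/day

43.301736 kg/day


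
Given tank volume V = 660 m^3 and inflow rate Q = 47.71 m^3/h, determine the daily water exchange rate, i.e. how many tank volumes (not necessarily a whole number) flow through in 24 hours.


Daily flow volume = 47.71 m^3/h * 24 h = 1145.04 m^3/day
Exchanges = daily flow / tank volume = 1145.04 / 660 = 1.73491 exchanges/day

1.73491 exchanges/day


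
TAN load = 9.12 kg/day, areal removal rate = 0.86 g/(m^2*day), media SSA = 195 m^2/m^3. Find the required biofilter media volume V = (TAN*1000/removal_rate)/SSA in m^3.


A = 9.12*1000 / 0.86 = 10604.651 m^2
V = 10604.651 / 195 = 54.3828

54.3828 m^3


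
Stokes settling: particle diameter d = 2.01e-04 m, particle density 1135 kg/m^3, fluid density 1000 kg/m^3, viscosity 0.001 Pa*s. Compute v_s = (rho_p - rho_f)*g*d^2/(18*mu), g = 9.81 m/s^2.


Density difference: rho_p - rho_f = 1135 - 1000 = 135 kg/m^3
d^2 = (2.01e-04)^2 = 4.0401e-08 m^2
Numerator = (rho_p - rho_f) * g * d^2 = 135 * 9.81 * 4.0401e-08 = 5.3505064e-05
Denominator = 18 * mu = 18 * 0.001 = 0.018
v_s = 5.3505064e-05 / 0.018 = 0.0029725 m/s
Check: Re = rho_f * v_s * d / mu = 1000 * 0.0029725 * 2.01e-04 / 0.001 = 0.597 < 1, so Stokes' law applies.

0.0029725 m/s


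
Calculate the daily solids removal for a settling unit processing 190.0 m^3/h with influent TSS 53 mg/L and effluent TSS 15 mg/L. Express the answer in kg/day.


Concentration drop: TSS_in - TSS_out = 53 - 15 = 38 mg/L
Hourly solids removed = Q * dTSS = 190.0 m^3/h * 38 mg/L = 7220 g/h  (m^3/h * mg/L = g/h)
Daily solids removed = 7220 * 24 = 173280 g/day
Convert g to kg: 173280 / 1000 = 173.28 kg/day

173.28 kg/day


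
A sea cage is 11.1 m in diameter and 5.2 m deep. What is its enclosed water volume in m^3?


r = d/2 = 11.1/2 = 5.55 m
Base area = pi*r^2 = pi*5.55^2 = 96.768908 m^2
Volume = 96.768908 * 5.2 = 503.198 m^3

503.198 m^3


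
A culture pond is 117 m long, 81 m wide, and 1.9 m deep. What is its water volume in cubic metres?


Base area = L * W = 117 * 81 = 9477 m^2
Volume = area * depth = 9477 * 1.9 = 18006.3 m^3

18006.3 m^3


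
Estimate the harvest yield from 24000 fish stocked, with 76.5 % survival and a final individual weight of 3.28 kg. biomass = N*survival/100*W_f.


Survivors = 24000 * 76.5/100 = 18360 fish
Harvest biomass = survivors * W_f = 18360 * 3.28 = 60220.8 kg

60220.8 kg


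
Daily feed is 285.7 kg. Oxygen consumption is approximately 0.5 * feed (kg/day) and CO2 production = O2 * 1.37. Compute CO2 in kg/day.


O2 = 285.7 * 0.5 = 142.85
CO2 = 142.85 * 1.37 = 195.7045

195.7045 kg/day


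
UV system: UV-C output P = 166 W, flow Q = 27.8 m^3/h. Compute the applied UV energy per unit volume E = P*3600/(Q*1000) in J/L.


Energy delivered per hour = 166 W * 3600 s = 597600 J/h
Volume treated per hour = 27.8 m^3/h * 1000 = 27800 L/h
dose = 597600 / 27800 = 21.4964 J/L

21.4964 J/L


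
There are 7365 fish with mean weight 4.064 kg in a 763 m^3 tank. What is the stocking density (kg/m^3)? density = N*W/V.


Total biomass = 7365 fish * 4.064 kg = 29931.36 kg
Density = total biomass / volume = 29931.36 / 763 = 39.2285 kg/m^3

39.2285 kg/m^3


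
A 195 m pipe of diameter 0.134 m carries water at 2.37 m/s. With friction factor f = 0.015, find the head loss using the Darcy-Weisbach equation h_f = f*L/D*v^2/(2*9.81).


v^2 = 2.37^2 = 5.6169 m^2/s^2
L/D = 195/0.134 = 1455.2239
h_f = f*(L/D)*v^2/(2g) = 0.015 * 1455.2239 * 5.6169 / 19.62 = 6.24912 m

6.24912 m


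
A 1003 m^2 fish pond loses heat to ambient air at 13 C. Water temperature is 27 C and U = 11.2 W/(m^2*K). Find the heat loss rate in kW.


Temperature difference dT = 27 - 13 = 14 K
Heat loss (W) = U * A * dT = 11.2 * 1003 * 14 = 157270.4 W
Convert to kW: 157270.4 / 1000 = 157.2704 kW

157.2704 kW


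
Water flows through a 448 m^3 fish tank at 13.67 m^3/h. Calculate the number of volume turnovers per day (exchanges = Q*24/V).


Daily flow volume = 13.67 m^3/h * 24 h = 328.08 m^3/day
Exchanges = daily flow / tank volume = 328.08 / 448 = 0.732321 exchanges/day

0.732321 exchanges/day


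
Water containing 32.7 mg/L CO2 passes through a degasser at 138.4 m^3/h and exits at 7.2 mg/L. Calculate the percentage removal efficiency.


CO2_out / CO2_in = 7.2 / 32.7 = 0.22018349
Fraction remaining = 0.22018349
efficiency = (1 - 0.22018349) * 100 = 77.9817 %

77.9817 %


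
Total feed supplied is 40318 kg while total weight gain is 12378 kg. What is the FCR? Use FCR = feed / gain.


FCR = feed consumed / weight gained
FCR = 40318 kg / 12378 kg = 3.25723

3.25723


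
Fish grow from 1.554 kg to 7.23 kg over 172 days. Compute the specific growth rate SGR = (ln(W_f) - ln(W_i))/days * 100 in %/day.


ln(W_f) = ln(7.23) = 1.978239
ln(W_i) = ln(1.554) = 0.44083225
ln(W_f) - ln(W_i) = 1.978239 - 0.44083225 = 1.5374068
SGR = 1.5374068 / 172 * 100 = 0.893841 %/day

0.893841 %/day


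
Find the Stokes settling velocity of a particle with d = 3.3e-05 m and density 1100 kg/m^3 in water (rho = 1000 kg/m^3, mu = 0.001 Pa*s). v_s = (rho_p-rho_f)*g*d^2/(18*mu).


Density difference: rho_p - rho_f = 1100 - 1000 = 100 kg/m^3
d^2 = (3.3e-05)^2 = 1.089e-09 m^2
Numerator = (rho_p - rho_f) * g * d^2 = 100 * 9.81 * 1.089e-09 = 1.068309e-06
Denominator = 18 * mu = 18 * 0.001 = 0.018
v_s = 1.068309e-06 / 0.018 = 5.93505e-05 m/s
Check: Re = rho_f * v_s * d / mu = 1000 * 5.93505e-05 * 3.3e-05 / 0.001 = 0.00196 < 1, so Stokes' law applies.

5.93505e-05 m/s


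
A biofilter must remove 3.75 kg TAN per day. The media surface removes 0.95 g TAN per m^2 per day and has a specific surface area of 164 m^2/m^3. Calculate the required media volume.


A = 3.75*1000 / 0.95 = 3947.3684 m^2
V = 3947.3684 / 164 = 24.0693

24.0693 m^3


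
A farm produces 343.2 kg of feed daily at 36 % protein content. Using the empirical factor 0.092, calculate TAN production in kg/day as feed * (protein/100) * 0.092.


Protein in feed = 343.2 * 36/100 = 123.552 kg/day
TAN = protein * 0.092 = 123.552 * 0.092 = 11.366784 kg/day

11.366784 kg/day


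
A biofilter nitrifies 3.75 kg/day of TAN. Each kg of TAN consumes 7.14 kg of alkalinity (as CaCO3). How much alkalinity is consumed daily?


Alkalinity factor: 7.14 kg CaCO3 consumed per kg TAN nitrified
alk = 3.75 kg TAN * 7.14 = 26.775 kg CaCO3/day

26.775 kg CaCO3/day


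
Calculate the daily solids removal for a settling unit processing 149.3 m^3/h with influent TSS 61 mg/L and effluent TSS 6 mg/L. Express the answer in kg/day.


Concentration drop: TSS_in - TSS_out = 61 - 6 = 55 mg/L
Hourly solids removed = Q * dTSS = 149.3 m^3/h * 55 mg/L = 8211.5 g/h  (m^3/h * mg/L = g/h)
Daily solids removed = 8211.5 * 24 = 197076 g/day
Convert g to kg: 197076 / 1000 = 197.076 kg/day

197.076 kg/day


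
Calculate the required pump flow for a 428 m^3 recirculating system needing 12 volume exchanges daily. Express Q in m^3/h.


Daily recirculation volume = 428 m^3 * 12 = 5136 m^3/day
Flow rate Q = daily volume / 24 h = 5136 / 24 = 214 m^3/h

214 m^3/h


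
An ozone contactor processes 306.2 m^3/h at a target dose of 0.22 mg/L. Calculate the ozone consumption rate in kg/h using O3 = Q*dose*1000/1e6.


O3 demand (mg/h) = Q * dose * 1000 = 306.2 * 0.22 * 1000 = 67364 mg/h
Convert mg to kg: 67364 / 1e6 = 0.067364 kg/h

0.067364 kg/h


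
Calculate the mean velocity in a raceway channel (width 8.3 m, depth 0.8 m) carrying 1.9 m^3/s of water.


Cross-sectional area = W * d = 8.3 * 0.8 = 6.64 m^2
Velocity = Q / A = 1.9 / 6.64 = 0.286145 m/s

0.286145 m/s


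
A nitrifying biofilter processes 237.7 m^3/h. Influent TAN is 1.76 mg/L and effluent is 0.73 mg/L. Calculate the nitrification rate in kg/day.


Concentration drop: TAN_in - TAN_out = 1.76 - 0.73 = 1.03 mg/L
Hourly TAN removed = Q * dTAN = 237.7 m^3/h * 1.03 mg/L = 244.831 g/h  (m^3/h * mg/L = g/h)
Daily TAN removed = 244.831 * 24 = 5875.944 g/day
Convert to kg/day: 5875.944 / 1000 = 5.875944 kg/day

5.875944 kg/day


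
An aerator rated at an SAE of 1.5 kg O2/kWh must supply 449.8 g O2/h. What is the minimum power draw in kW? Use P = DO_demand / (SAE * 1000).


SAE in g O2/kWh = 1.5 * 1000 = 1500 g/kWh
P = DO_demand / SAE_g = 449.8 / 1500 = 0.299867 kW

0.299867 kW


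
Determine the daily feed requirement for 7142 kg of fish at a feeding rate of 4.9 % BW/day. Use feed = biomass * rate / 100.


Feeding rate fraction = 4.9% / 100 = 0.049
Daily feed = 7142 kg * 0.049 = 349.958 kg/day

349.958 kg/day


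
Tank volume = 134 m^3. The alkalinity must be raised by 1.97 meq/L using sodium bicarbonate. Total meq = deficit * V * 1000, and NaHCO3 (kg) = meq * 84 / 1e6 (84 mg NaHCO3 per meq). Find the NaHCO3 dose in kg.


Tank volume in L = 134 m^3 * 1000 = 134000 L
Total meq required = 1.97 meq/L * 134000 L = 263980 meq
NaHCO3 mass = 263980 meq * 84 mg/meq / 1e6 = 22.1743 kg

22.1743 kg


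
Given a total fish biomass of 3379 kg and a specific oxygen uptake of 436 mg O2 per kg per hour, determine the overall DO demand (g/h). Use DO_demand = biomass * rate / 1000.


Total O2 consumption (mg/h) = 3379 kg * 436 mg/(kg*h) = 1473244 mg/h
Convert to g/h: 1473244 / 1000 = 1473.244 g/h

1473.244 g/h


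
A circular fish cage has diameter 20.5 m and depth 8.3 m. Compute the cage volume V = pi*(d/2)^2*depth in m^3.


r = d/2 = 20.5/2 = 10.25 m
Base area = pi*r^2 = pi*10.25^2 = 330.06358 m^2
Volume = 330.06358 * 8.3 = 2739.53 m^3

2739.53 m^3


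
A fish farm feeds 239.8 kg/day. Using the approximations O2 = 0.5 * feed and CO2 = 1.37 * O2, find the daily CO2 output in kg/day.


O2 = 239.8 * 0.5 = 119.9
CO2 = 119.9 * 1.37 = 164.263

164.263 kg/day


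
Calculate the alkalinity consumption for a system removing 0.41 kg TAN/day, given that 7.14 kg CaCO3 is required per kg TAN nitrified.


Alkalinity factor: 7.14 kg CaCO3 consumed per kg TAN nitrified
alk = 0.41 kg TAN * 7.14 = 2.9274 kg CaCO3/day

2.9274 kg CaCO3/day


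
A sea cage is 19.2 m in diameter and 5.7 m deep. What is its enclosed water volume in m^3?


r = d/2 = 19.2/2 = 9.6 m
Base area = pi*r^2 = pi*9.6^2 = 289.52918 m^2
Volume = 289.52918 * 5.7 = 1650.32 m^3

1650.32 m^3


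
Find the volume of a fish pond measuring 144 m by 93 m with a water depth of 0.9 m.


Base area = L * W = 144 * 93 = 13392 m^2
Volume = area * depth = 13392 * 0.9 = 12052.8 m^3

12052.8 m^3


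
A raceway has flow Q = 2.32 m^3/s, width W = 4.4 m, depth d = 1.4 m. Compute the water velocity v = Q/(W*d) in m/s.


Cross-sectional area = W * d = 4.4 * 1.4 = 6.16 m^2
Velocity = Q / A = 2.32 / 6.16 = 0.376623 m/s

0.376623 m/s


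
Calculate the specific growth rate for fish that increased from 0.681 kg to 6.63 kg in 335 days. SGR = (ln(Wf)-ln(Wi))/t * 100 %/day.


ln(W_f) = ln(6.63) = 1.8916048
ln(W_i) = ln(0.681) = -0.38419297
ln(W_f) - ln(W_i) = 1.8916048 - -0.38419297 = 2.2757978
SGR = 2.2757978 / 335 * 100 = 0.679343 %/day

0.679343 %/day


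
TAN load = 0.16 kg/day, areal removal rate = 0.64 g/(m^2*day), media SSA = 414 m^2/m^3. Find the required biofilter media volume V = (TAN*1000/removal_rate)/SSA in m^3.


A = 0.16*1000 / 0.64 = 250 m^2
V = 250 / 414 = 0.603865

0.603865 m^3


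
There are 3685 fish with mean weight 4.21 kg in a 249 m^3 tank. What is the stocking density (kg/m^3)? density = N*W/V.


Total biomass = 3685 fish * 4.21 kg = 15513.85 kg
Density = total biomass / volume = 15513.85 / 249 = 62.3046 kg/m^3

62.3046 kg/m^3


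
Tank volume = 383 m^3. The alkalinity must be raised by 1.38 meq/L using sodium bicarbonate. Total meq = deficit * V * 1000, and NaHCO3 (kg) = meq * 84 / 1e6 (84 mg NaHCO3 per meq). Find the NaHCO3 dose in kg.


Tank volume in L = 383 m^3 * 1000 = 383000 L
Total meq required = 1.38 meq/L * 383000 L = 528540 meq
NaHCO3 mass = 528540 meq * 84 mg/meq / 1e6 = 44.3974 kg

44.3974 kg


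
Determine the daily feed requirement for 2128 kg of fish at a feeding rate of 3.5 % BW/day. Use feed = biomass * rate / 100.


Feeding rate fraction = 3.5% / 100 = 0.035
Daily feed = 2128 kg * 0.035 = 74.48 kg/day

74.48 kg/day


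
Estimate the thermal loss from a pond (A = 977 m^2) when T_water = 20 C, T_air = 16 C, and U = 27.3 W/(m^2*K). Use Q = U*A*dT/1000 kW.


Temperature difference dT = 20 - 16 = 4 K
Heat loss (W) = U * A * dT = 27.3 * 977 * 4 = 106688.4 W
Convert to kW: 106688.4 / 1000 = 106.6884 kW

106.6884 kW


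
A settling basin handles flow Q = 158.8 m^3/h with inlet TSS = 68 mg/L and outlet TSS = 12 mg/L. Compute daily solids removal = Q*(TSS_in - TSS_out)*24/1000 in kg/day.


Concentration drop: TSS_in - TSS_out = 68 - 12 = 56 mg/L
Hourly solids removed = Q * dTSS = 158.8 m^3/h * 56 mg/L = 8892.8 g/h  (m^3/h * mg/L = g/h)
Daily solids removed = 8892.8 * 24 = 213427.2 g/day
Convert g to kg: 213427.2 / 1000 = 213.4272 kg/day

213.4272 kg/day


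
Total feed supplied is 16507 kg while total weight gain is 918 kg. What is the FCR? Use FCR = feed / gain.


FCR = feed consumed / weight gained
FCR = 16507 kg / 918 kg = 17.9815

17.9815


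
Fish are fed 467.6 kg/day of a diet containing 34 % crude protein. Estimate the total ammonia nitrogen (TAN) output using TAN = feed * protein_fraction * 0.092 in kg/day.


Protein in feed = 467.6 * 34/100 = 158.984 kg/day
TAN = protein * 0.092 = 158.984 * 0.092 = 14.626528 kg/day

14.626528 kg/day


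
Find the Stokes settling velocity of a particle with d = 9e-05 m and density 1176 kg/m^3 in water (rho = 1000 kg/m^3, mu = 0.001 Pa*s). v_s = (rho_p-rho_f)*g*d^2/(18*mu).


Density difference: rho_p - rho_f = 1176 - 1000 = 176 kg/m^3
d^2 = (9e-05)^2 = 8.1e-09 m^2
Numerator = (rho_p - rho_f) * g * d^2 = 176 * 9.81 * 8.1e-09 = 1.3985136e-05
Denominator = 18 * mu = 18 * 0.001 = 0.018
v_s = 1.3985136e-05 / 0.018 = 7.76952e-04 m/s
Check: Re = rho_f * v_s * d / mu = 1000 * 7.76952e-04 * 9e-05 / 0.001 = 0.0699 < 1, so Stokes' law applies.

7.76952e-04 m/s


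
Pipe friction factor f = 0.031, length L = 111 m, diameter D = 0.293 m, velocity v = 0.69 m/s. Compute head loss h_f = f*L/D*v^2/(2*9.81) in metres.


v^2 = 0.69^2 = 0.4761 m^2/s^2
L/D = 111/0.293 = 378.83959
h_f = f*(L/D)*v^2/(2g) = 0.031 * 378.83959 * 0.4761 / 19.62 = 0.284981 m

0.284981 m


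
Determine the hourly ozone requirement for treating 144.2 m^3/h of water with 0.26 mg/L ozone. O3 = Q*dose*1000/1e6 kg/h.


O3 demand (mg/h) = Q * dose * 1000 = 144.2 * 0.26 * 1000 = 37492 mg/h
Convert mg to kg: 37492 / 1e6 = 0.037492 kg/h

0.037492 kg/h


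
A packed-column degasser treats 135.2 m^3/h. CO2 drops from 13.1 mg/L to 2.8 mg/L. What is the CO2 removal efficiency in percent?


CO2_out / CO2_in = 2.8 / 13.1 = 0.21374046
Fraction remaining = 0.21374046
efficiency = (1 - 0.21374046) * 100 = 78.626 %

78.626 %


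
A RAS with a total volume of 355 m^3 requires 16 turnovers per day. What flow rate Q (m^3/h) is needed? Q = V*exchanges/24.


Daily recirculation volume = 355 m^3 * 16 = 5680 m^3/day
Flow rate Q = daily volume / 24 h = 5680 / 24 = 236.667 m^3/h

236.667 m^3/h


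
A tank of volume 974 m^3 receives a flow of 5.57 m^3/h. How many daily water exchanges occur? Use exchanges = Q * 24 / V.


Daily flow volume = 5.57 m^3/h * 24 h = 133.68 m^3/day
Exchanges = daily flow / tank volume = 133.68 / 974 = 0.137248 exchanges/day

0.137248 exchanges/day


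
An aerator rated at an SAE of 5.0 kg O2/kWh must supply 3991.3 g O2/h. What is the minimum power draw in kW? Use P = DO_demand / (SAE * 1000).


SAE in g O2/kWh = 5.0 * 1000 = 5000 g/kWh
P = DO_demand / SAE_g = 3991.3 / 5000 = 0.79826 kW

0.79826 kW


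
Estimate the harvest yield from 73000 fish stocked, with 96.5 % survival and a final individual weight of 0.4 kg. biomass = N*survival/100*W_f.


Survivors = 73000 * 96.5/100 = 70445 fish
Harvest biomass = survivors * W_f = 70445 * 0.4 = 28178 kg

28178 kg


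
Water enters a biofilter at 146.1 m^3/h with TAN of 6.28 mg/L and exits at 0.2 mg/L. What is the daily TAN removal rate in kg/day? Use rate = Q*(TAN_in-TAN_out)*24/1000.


Concentration drop: TAN_in - TAN_out = 6.28 - 0.2 = 6.08 mg/L
Hourly TAN removed = Q * dTAN = 146.1 m^3/h * 6.08 mg/L = 888.288 g/h  (m^3/h * mg/L = g/h)
Daily TAN removed = 888.288 * 24 = 21318.912 g/day
Convert to kg/day: 21318.912 / 1000 = 21.318912 kg/day

21.318912 kg/day


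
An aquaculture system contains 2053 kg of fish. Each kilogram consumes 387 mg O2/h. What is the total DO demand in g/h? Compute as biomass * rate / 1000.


Total O2 consumption (mg/h) = 2053 kg * 387 mg/(kg*h) = 794511 mg/h
Convert to g/h: 794511 / 1000 = 794.511 g/h

794.511 g/h


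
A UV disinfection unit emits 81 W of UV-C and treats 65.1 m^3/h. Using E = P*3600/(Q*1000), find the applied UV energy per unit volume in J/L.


Energy delivered per hour = 81 W * 3600 s = 291600 J/h
Volume treated per hour = 65.1 m^3/h * 1000 = 65100 L/h
dose = 291600 / 65100 = 4.47926 J/L

4.47926 J/L


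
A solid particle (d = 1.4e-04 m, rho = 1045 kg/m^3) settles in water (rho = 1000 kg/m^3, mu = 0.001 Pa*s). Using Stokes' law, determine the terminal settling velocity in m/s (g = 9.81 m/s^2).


Density difference: rho_p - rho_f = 1045 - 1000 = 45 kg/m^3
d^2 = (1.4e-04)^2 = 1.96e-08 m^2
Numerator = (rho_p - rho_f) * g * d^2 = 45 * 9.81 * 1.96e-08 = 8.65242e-06
Denominator = 18 * mu = 18 * 0.001 = 0.018
v_s = 8.65242e-06 / 0.018 = 4.8069e-04 m/s
Check: Re = rho_f * v_s * d / mu = 1000 * 4.8069e-04 * 1.4e-04 / 0.001 = 0.0673 < 1, so Stokes' law applies.

4.8069e-04 m/s


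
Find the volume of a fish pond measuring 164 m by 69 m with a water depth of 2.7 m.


Base area = L * W = 164 * 69 = 11316 m^2
Volume = area * depth = 11316 * 2.7 = 30553.2 m^3

30553.2 m^3


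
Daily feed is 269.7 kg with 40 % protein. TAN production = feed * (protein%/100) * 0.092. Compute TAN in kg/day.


Protein in feed = 269.7 * 40/100 = 107.88 kg/day
TAN = protein * 0.092 = 107.88 * 0.092 = 9.92496 kg/day

9.92496 kg/day


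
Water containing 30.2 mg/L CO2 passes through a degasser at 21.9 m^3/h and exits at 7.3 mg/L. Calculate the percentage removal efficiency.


CO2_out / CO2_in = 7.3 / 30.2 = 0.24172185
Fraction remaining = 0.24172185
efficiency = (1 - 0.24172185) * 100 = 75.8278 %

75.8278 %


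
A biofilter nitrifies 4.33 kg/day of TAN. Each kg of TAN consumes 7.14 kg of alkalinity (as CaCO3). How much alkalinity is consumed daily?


Alkalinity factor: 7.14 kg CaCO3 consumed per kg TAN nitrified
alk = 4.33 kg TAN * 7.14 = 30.9162 kg CaCO3/day

30.9162 kg CaCO3/day


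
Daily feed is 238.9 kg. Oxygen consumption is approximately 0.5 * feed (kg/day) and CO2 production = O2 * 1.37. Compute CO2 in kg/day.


O2 = 238.9 * 0.5 = 119.45
CO2 = 119.45 * 1.37 = 163.6465

163.6465 kg/day


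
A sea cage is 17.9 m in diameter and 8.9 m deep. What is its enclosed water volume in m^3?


r = d/2 = 17.9/2 = 8.95 m
Base area = pi*r^2 = pi*8.95^2 = 251.64943 m^2
Volume = 251.64943 * 8.9 = 2239.68 m^3

2239.68 m^3


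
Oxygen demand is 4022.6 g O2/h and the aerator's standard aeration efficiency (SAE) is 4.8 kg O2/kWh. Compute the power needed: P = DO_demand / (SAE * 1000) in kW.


SAE in g O2/kWh = 4.8 * 1000 = 4800 g/kWh
P = DO_demand / SAE_g = 4022.6 / 4800 = 0.838042 kW

0.838042 kW


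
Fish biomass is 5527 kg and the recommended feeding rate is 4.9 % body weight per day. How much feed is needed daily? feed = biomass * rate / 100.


Feeding rate fraction = 4.9% / 100 = 0.049
Daily feed = 5527 kg * 0.049 = 270.823 kg/day

270.823 kg/day


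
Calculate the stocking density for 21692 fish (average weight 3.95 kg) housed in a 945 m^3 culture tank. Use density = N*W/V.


Total biomass = 21692 fish * 3.95 kg = 85683.4 kg
Density = total biomass / volume = 85683.4 / 945 = 90.6703 kg/m^3

90.6703 kg/m^3


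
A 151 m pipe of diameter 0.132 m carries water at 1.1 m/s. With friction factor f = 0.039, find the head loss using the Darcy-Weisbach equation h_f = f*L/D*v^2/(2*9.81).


v^2 = 1.1^2 = 1.21 m^2/s^2
L/D = 151/0.132 = 1143.9394
h_f = f*(L/D)*v^2/(2g) = 0.039 * 1143.9394 * 1.21 / 19.62 = 2.7514 m

2.7514 m


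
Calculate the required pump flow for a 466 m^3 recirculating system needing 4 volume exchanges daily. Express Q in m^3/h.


Daily recirculation volume = 466 m^3 * 4 = 1864 m^3/day
Flow rate Q = daily volume / 24 h = 1864 / 24 = 77.6667 m^3/h

77.6667 m^3/h


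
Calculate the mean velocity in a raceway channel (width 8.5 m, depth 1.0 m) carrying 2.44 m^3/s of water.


Cross-sectional area = W * d = 8.5 * 1.0 = 8.5 m^2
Velocity = Q / A = 2.44 / 8.5 = 0.287059 m/s

0.287059 m/s
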